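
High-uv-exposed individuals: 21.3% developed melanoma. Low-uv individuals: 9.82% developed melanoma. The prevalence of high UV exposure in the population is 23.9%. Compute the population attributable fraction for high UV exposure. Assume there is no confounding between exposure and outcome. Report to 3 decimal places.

PAF ≈ 0.218

p₁ = 0.213, p₀ = 0.0982.
Overall risk P(Y=1) = π·p₁ + (1−π)·p₀ = 0.239×0.213 + 0.761×0.0982 = 0.12564.
Under exogeneity, PAF = [P(Y=1) − p₀] / P(Y=1).
PAF = (0.12564 − 0.0982) / 0.12564 ≈ 0.2184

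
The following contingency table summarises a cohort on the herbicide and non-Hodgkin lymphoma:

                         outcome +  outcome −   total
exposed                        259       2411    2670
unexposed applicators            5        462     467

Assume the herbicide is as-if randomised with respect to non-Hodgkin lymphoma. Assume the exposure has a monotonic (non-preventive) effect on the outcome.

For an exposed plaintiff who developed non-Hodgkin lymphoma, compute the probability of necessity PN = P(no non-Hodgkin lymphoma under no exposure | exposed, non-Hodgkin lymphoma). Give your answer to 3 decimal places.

p₁ = P(outcome | exposed) = 259/2670 = 0.097004
p₀ = P(outcome | unexposed) = 5/467 = 0.010707
Under exogeneity and monotonicity, PN = (p₁ − p₀)/p₁.
PN = (0.097004 − 0.010707) / 0.097004 ≈ 0.8896

PN ≈ 0.890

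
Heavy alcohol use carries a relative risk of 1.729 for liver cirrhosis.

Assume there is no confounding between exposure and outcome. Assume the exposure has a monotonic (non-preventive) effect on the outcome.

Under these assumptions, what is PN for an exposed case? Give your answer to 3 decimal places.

PN ≈ 0.422

Under exogeneity and monotonicity, PN = (RR − 1) / RR = 1 − 1/RR.
PN = (1.729 − 1) / 1.729 = 0.729 / 1.729 ≈ 0.4216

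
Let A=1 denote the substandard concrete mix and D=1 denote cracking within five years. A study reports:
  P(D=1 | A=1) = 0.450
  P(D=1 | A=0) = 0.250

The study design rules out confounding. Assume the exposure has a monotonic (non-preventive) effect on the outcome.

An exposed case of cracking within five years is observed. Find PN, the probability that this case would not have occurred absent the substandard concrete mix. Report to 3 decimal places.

PN ≈ 0.444

Let p₁ = 0.45, p₀ = 0.25.
Under exogeneity and monotonicity, PN = (p₁ − p₀) / p₁.
PN = (0.45 − 0.25) / 0.45 = 0.2 / 0.45 ≈ 0.4444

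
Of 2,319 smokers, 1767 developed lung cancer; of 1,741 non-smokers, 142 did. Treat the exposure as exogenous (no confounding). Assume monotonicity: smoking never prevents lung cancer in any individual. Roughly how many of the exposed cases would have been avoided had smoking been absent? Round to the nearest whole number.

p₁ = P(outcome | exposed) = 1767/2319 = 0.76197
p₀ = P(outcome | unexposed) = 142/1741 = 0.081562
PN = (p₁ − p₀)/p₁ = (0.76197 − 0.081562) / 0.76197 ≈ 0.89296.
Attributable cases ≈ PN × (exposed cases) = 0.89296 × 1767 ≈ 1577.86.

about 1578 cases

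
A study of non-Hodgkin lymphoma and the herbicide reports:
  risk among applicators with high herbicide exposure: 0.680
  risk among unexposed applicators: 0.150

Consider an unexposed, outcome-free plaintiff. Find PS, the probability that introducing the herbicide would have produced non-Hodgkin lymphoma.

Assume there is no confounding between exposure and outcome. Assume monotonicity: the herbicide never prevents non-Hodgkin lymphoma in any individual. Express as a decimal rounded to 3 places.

PS ≈ 0.624

Let p₁ = 0.68, p₀ = 0.15.
Under exogeneity and monotonicity, PS = (p₁ − p₀) / (1 − p₀).
PS = (0.68 − 0.15) / (1 − 0.15) = 0.53 / 0.85 ≈ 0.6235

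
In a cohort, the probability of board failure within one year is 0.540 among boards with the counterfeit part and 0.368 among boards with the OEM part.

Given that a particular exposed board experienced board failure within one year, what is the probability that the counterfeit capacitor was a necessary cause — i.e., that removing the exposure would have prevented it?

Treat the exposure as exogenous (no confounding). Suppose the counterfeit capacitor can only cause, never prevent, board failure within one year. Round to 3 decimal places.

Let p₁ = 0.54, p₀ = 0.368.
Under exogeneity and monotonicity, PN = (p₁ − p₀) / p₁.
PN = (0.54 − 0.368) / 0.54 = 0.172 / 0.54 ≈ 0.3185

PN ≈ 0.319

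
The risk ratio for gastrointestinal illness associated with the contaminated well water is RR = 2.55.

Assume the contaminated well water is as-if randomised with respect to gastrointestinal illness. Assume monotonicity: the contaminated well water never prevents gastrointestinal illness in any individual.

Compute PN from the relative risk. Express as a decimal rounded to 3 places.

Under exogeneity and monotonicity, PN = (RR − 1) / RR = 1 − 1/RR.
PN = (2.55 − 1) / 2.55 = 1.55 / 2.55 ≈ 0.6078

PN ≈ 0.608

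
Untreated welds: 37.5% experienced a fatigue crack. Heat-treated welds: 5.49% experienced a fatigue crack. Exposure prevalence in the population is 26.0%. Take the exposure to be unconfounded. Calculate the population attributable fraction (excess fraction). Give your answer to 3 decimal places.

PAF ≈ 0.603

p₁ = 0.375, p₀ = 0.0549.
Overall risk P(Y=1) = π·p₁ + (1−π)·p₀ = 0.26×0.375 + 0.74×0.0549 = 0.13813.
Under exogeneity, PAF = [P(Y=1) − p₀] / P(Y=1).
PAF = (0.13813 − 0.0549) / 0.13813 ≈ 0.6025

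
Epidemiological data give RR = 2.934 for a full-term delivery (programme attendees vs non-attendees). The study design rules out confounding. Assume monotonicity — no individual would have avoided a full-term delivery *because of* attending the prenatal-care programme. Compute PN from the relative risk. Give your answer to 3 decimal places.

PN ≈ 0.659

Under exogeneity and monotonicity, PN = (RR − 1) / RR = 1 − 1/RR.
PN = (2.934 − 1) / 2.934 = 1.934 / 2.934 ≈ 0.6592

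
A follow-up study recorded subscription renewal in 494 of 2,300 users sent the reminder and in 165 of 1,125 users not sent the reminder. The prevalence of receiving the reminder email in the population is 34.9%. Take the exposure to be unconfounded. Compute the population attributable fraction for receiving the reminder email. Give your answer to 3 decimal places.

p₁ = P(outcome | exposed) = 494/2300 = 0.21478
p₀ = P(outcome | unexposed) = 165/1125 = 0.14667
Overall risk P(Y=1) = π·p₁ + (1−π)·p₀ = 0.349×0.21478 + 0.651×0.14667 = 0.17044.
Under exogeneity, PAF = [P(Y=1) − p₀] / P(Y=1).
PAF = (0.17044 − 0.14667) / 0.17044 ≈ 0.1395

PAF ≈ 0.139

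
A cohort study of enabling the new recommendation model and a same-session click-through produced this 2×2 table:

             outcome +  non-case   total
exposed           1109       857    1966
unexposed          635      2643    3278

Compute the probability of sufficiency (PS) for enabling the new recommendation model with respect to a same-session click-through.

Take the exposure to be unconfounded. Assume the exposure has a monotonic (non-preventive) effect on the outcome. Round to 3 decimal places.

PS ≈ 0.459

p₁ = P(outcome | exposed) = 1109/1966 = 0.56409
p₀ = P(outcome | unexposed) = 635/3278 = 0.19372
Under exogeneity and monotonicity, PS = (p₁ − p₀) / (1 − p₀).
PS = (0.56409 − 0.19372) / (1 − 0.19372) = 0.37037 / 0.80628 ≈ 0.4594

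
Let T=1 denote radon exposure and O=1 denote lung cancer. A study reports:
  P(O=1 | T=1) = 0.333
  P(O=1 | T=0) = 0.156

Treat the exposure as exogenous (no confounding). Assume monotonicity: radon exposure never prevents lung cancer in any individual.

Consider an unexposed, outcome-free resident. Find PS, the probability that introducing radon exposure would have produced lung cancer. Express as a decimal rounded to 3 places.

Let p₁ = 0.333, p₀ = 0.156.
Under exogeneity and monotonicity, PS = (p₁ − p₀) / (1 − p₀).
PS = (0.333 − 0.156) / (1 − 0.156) = 0.177 / 0.844 ≈ 0.2097

PS ≈ 0.210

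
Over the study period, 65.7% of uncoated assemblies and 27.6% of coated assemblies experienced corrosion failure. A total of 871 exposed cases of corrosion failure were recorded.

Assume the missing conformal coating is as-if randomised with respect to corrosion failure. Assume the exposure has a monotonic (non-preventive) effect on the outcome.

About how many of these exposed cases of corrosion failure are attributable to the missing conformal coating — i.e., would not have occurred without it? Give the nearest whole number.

about 505 cases

p₁ = 0.657, p₀ = 0.276.
PN = (p₁ − p₀)/p₁ = (0.657 − 0.276) / 0.657 ≈ 0.57991.
Attributable cases ≈ PN × (exposed cases) = 0.57991 × 871 ≈ 505.10.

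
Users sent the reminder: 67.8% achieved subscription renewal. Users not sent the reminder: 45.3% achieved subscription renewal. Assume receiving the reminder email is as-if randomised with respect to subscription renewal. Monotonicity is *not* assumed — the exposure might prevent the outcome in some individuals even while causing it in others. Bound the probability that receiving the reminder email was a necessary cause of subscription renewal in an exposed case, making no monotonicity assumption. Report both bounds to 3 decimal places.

0.332 ≤ PN ≤ 0.807

p₁ = 0.678, p₀ = 0.453.
Under exogeneity alone the bounds on PN are max{0,(p₁−p₀)/p₁} ≤ PN ≤ min{1,(1−p₀)/p₁}.
  lower = (p₁ − p₀)/p₁ = 0.225 / 0.678 ≈ 0.3319
  upper = min{1, (1 − p₀)/p₁} = 0.547 / 0.678 ≈ 0.8068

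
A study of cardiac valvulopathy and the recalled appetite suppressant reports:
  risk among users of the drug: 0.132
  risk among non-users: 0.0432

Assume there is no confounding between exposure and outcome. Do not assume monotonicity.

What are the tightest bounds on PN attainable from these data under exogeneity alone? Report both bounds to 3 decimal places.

Let p₁ = 0.132, p₀ = 0.0432.
Under exogeneity alone the bounds on PN are max{0,(p₁−p₀)/p₁} ≤ PN ≤ min{1,(1−p₀)/p₁}.
  lower = (p₁ − p₀)/p₁ = 0.0888 / 0.132 ≈ 0.6727
  upper = min{1, (1 − p₀)/p₁} = 0.9568 / 0.132 ≈ 7.2485 → capped at 1

0.673 ≤ PN ≤ 1.000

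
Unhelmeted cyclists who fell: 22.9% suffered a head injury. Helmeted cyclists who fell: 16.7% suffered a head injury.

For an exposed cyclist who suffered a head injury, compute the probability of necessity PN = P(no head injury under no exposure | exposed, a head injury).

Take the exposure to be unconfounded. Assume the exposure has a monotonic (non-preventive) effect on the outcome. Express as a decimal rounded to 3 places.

p₁ = 0.229, p₀ = 0.167.
Under exogeneity and monotonicity, PN = (p₁ − p₀) / p₁.
PN = (0.229 − 0.167) / 0.229 = 0.062 / 0.229 ≈ 0.2707

PN ≈ 0.271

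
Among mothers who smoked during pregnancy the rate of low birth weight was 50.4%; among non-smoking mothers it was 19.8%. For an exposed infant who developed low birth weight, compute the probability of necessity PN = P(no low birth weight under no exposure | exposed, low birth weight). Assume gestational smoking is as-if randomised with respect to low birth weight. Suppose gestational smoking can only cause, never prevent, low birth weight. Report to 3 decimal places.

p₁ = 0.504, p₀ = 0.198.
Under exogeneity and monotonicity, PN = (p₁ − p₀) / p₁.
PN = (0.504 − 0.198) / 0.504 = 0.306 / 0.504 ≈ 0.6071

PN ≈ 0.607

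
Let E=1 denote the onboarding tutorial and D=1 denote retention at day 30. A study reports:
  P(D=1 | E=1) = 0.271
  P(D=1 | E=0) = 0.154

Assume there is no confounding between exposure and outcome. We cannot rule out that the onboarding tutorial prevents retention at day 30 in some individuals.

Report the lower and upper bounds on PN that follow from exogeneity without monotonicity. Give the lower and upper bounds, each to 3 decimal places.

Let p₁ = 0.271, p₀ = 0.154.
Under exogeneity alone the bounds on PN are max{0,(p₁−p₀)/p₁} ≤ PN ≤ min{1,(1−p₀)/p₁}.
  lower = (p₁ − p₀)/p₁ = 0.117 / 0.271 ≈ 0.4317
  upper = min{1, (1 − p₀)/p₁} = 0.846 / 0.271 ≈ 3.1218 → capped at 1

0.432 ≤ PN ≤ 1.000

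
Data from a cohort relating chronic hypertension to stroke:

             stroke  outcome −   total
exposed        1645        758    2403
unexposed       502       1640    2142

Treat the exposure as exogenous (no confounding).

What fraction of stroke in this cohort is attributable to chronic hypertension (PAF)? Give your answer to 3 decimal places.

p₁ = P(outcome | exposed) = 1645/2403 = 0.68456
p₀ = P(outcome | unexposed) = 502/2142 = 0.23436
Exposure prevalence π = 2403/4545 = 0.52871; overall risk P(Y=1) = 0.47239.
Under exogeneity, PAF = [P(Y=1) − p₀]/P(Y=1).
PAF = (0.47239 − 0.23436) / 0.47239 ≈ 0.5039

PAF ≈ 0.504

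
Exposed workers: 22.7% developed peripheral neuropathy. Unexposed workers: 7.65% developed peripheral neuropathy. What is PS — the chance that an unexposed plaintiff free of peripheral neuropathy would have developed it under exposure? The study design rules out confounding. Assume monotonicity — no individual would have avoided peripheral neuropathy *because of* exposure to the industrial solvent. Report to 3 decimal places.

PS ≈ 0.163

p₁ = 0.227, p₀ = 0.0765.
Under exogeneity and monotonicity, PS = (p₁ − p₀) / (1 − p₀).
PS = (0.227 − 0.0765) / (1 − 0.0765) = 0.1505 / 0.9235 ≈ 0.1630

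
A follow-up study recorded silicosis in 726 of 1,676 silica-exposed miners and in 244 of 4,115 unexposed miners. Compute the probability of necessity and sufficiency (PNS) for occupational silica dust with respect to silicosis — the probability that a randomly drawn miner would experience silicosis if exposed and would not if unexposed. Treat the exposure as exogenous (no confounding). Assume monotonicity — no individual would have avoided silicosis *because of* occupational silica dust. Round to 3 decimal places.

p₁ = P(outcome | exposed) = 726/1676 = 0.43317
p₀ = P(outcome | unexposed) = 244/4115 = 0.059295
Under exogeneity and monotonicity, PNS = p₁ − p₀.
PNS = 0.43317 − 0.059295 = 0.37388

PNS ≈ 0.374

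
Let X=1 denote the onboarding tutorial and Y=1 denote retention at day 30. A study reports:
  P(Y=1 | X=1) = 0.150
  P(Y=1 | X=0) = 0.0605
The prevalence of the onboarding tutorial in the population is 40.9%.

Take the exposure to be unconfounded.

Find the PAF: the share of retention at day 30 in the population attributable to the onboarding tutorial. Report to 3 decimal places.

Let p₁ = 0.15, p₀ = 0.0605.
Overall risk P(Y=1) = π·p₁ + (1−π)·p₀ = 0.409×0.15 + 0.591×0.0605 = 0.097105.
Under exogeneity, PAF = [P(Y=1) − p₀] / P(Y=1).
PAF = (0.097105 − 0.0605) / 0.097105 ≈ 0.3770

PAF ≈ 0.377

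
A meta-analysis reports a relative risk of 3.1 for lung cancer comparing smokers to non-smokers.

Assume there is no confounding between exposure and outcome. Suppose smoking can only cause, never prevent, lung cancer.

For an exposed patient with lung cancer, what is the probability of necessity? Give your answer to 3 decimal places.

PN ≈ 0.677

Under exogeneity and monotonicity, PN = (RR − 1) / RR = 1 − 1/RR.
PN = (3.1 − 1) / 3.1 = 2.1 / 3.1 ≈ 0.6774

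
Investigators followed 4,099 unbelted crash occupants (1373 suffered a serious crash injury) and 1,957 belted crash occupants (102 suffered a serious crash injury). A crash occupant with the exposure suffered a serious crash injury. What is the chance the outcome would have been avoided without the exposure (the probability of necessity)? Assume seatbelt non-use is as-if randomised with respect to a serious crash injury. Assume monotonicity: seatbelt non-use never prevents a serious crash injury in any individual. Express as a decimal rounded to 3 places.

PN ≈ 0.844

p₁ = P(outcome | exposed) = 1373/4099 = 0.33496
p₀ = P(outcome | unexposed) = 102/1957 = 0.052121
Under exogeneity and monotonicity, PN = (p₁ − p₀) / p₁.
PN = (0.33496 − 0.052121) / 0.33496 = 0.28284 / 0.33496 ≈ 0.8444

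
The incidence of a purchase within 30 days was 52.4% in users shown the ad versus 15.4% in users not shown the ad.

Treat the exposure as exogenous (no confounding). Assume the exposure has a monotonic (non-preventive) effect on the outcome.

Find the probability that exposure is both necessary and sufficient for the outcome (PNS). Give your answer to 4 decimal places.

PNS ≈ 0.3700

p₁ = 0.524, p₀ = 0.154.
Under exogeneity and monotonicity, PNS = p₁ − p₀.
PNS = 0.524 − 0.154 = 0.37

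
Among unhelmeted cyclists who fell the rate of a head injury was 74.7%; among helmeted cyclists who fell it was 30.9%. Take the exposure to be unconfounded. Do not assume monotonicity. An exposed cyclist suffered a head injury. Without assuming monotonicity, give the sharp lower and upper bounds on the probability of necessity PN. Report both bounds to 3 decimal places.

0.586 ≤ PN ≤ 0.925

p₁ = 0.747, p₀ = 0.309.
Under exogeneity alone the bounds on PN are max{0,(p₁−p₀)/p₁} ≤ PN ≤ min{1,(1−p₀)/p₁}.
  lower = (p₁ − p₀)/p₁ = 0.438 / 0.747 ≈ 0.5863
  upper = min{1, (1 − p₀)/p₁} = 0.691 / 0.747 ≈ 0.9250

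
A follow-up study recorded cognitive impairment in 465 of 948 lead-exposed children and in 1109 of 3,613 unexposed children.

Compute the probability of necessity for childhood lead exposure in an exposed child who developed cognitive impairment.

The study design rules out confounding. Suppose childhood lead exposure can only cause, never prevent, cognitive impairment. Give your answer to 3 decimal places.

p₁ = P(outcome | exposed) = 465/948 = 0.49051
p₀ = P(outcome | unexposed) = 1109/3613 = 0.30695
Under exogeneity and monotonicity, PN = (p₁ − p₀) / p₁.
PN = (0.49051 − 0.30695) / 0.49051 = 0.18356 / 0.49051 ≈ 0.3742

PN ≈ 0.374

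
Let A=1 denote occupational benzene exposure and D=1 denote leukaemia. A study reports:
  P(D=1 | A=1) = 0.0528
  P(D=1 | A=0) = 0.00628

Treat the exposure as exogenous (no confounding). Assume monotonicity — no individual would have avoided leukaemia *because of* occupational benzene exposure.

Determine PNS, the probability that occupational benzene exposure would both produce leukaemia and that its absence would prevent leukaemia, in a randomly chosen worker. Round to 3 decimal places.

Let p₁ = 0.0528, p₀ = 0.00628.
Under exogeneity and monotonicity, PNS = p₁ − p₀.
PNS = 0.0528 − 0.00628 = 0.04652

PNS ≈ 0.047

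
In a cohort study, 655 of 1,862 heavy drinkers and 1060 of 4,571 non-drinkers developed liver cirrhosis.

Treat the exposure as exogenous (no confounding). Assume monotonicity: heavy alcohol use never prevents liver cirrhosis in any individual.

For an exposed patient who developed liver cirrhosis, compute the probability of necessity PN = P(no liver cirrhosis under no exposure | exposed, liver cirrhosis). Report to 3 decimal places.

p₁ = P(outcome | exposed) = 655/1862 = 0.35177
p₀ = P(outcome | unexposed) = 1060/4571 = 0.2319
Under exogeneity and monotonicity, PN = (p₁ − p₀) / p₁.
PN = (0.35177 − 0.2319) / 0.35177 = 0.11988 / 0.35177 ≈ 0.3408

PN ≈ 0.341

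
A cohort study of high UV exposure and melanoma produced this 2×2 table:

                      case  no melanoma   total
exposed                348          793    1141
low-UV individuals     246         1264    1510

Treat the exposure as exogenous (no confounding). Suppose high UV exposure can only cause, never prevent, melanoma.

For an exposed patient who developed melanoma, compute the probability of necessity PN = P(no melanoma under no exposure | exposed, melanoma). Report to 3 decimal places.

PN ≈ 0.466

p₁ = P(outcome | exposed) = 348/1141 = 0.305
p₀ = P(outcome | unexposed) = 246/1510 = 0.16291
Under exogeneity and monotonicity, PN = (p₁ − p₀)/p₁.
PN = (0.305 − 0.16291) / 0.305 ≈ 0.4658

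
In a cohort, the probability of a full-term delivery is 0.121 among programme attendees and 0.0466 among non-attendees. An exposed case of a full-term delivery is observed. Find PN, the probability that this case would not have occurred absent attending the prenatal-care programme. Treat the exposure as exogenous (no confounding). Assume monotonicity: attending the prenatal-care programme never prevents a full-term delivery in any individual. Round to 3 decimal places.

PN ≈ 0.615

Let p₁ = 0.121, p₀ = 0.0466.
Under exogeneity and monotonicity, PN = (p₁ − p₀) / p₁.
PN = (0.121 − 0.0466) / 0.121 = 0.0744 / 0.121 ≈ 0.6149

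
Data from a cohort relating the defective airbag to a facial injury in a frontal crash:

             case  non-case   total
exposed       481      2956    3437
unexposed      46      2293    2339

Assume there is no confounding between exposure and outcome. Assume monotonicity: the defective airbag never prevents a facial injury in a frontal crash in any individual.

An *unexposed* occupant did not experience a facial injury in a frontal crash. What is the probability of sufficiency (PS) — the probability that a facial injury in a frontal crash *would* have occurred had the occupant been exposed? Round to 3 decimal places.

p₁ = P(outcome | exposed) = 481/3437 = 0.13995
p₀ = P(outcome | unexposed) = 46/2339 = 0.019667
Under exogeneity and monotonicity, PS = (p₁ − p₀) / (1 − p₀).
PS = (0.13995 − 0.019667) / (1 − 0.019667) = 0.12028 / 0.98033 ≈ 0.1227

PS ≈ 0.123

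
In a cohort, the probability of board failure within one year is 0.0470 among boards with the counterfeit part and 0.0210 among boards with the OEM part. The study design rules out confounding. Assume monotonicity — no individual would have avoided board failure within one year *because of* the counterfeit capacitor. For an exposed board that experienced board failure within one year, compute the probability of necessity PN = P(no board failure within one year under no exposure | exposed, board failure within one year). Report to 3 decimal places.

PN ≈ 0.553

Let p₁ = 0.047, p₀ = 0.021.
Under exogeneity and monotonicity, PN = (p₁ − p₀) / p₁.
PN = (0.047 − 0.021) / 0.047 = 0.026 / 0.047 ≈ 0.5532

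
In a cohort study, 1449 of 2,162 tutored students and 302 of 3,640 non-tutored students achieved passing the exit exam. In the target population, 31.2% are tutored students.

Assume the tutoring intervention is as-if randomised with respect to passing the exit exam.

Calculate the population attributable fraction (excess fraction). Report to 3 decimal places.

PAF ≈ 0.688

p₁ = P(outcome | exposed) = 1449/2162 = 0.67021
p₀ = P(outcome | unexposed) = 302/3640 = 0.082967
Overall risk P(Y=1) = π·p₁ + (1−π)·p₀ = 0.312×0.67021 + 0.688×0.082967 = 0.26619.
Under exogeneity, PAF = [P(Y=1) − p₀] / P(Y=1).
PAF = (0.26619 − 0.082967) / 0.26619 ≈ 0.6883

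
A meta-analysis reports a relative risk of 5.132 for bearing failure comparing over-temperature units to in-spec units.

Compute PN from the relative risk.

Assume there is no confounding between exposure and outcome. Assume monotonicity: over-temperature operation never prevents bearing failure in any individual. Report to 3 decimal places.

PN ≈ 0.805

Under exogeneity and monotonicity, PN = (RR − 1) / RR = 1 − 1/RR.
PN = (5.132 − 1) / 5.132 = 4.132 / 5.132 ≈ 0.8051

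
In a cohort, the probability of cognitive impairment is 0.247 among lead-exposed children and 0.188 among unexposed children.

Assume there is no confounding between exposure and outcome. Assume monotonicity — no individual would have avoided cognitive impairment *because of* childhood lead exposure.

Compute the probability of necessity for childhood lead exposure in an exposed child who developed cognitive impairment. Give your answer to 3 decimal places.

Let p₁ = 0.247, p₀ = 0.188.
Under exogeneity and monotonicity, PN = (p₁ − p₀) / p₁.
PN = (0.247 − 0.188) / 0.247 = 0.059 / 0.247 ≈ 0.2389

PN ≈ 0.239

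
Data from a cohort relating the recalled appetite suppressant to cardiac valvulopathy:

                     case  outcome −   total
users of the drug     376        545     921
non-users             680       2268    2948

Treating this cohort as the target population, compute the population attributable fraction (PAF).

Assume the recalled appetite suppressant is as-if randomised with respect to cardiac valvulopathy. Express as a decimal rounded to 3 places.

p₁ = P(outcome | exposed) = 376/921 = 0.40825
p₀ = P(outcome | unexposed) = 680/2948 = 0.23066
Exposure prevalence π = 921/3869 = 0.23805; overall risk P(Y=1) = 0.27294.
Under exogeneity, PAF = [P(Y=1) − p₀]/P(Y=1).
PAF = (0.27294 − 0.23066) / 0.27294 ≈ 0.1549

PAF ≈ 0.155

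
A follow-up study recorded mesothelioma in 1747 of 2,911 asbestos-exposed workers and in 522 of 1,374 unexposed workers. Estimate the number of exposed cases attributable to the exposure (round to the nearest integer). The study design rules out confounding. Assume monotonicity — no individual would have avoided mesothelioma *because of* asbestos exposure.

about 641 cases

p₁ = P(outcome | exposed) = 1747/2911 = 0.60014
p₀ = P(outcome | unexposed) = 522/1374 = 0.37991
PN = (p₁ − p₀)/p₁ = (0.60014 − 0.37991) / 0.60014 ≈ 0.36696.
Attributable cases ≈ PN × (exposed cases) = 0.36696 × 1747 ≈ 641.07.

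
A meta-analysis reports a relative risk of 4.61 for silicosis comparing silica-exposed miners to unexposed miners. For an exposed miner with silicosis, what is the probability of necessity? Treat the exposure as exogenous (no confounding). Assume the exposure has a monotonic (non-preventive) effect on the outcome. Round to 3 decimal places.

Under exogeneity and monotonicity, PN = (RR − 1) / RR = 1 − 1/RR.
PN = (4.61 − 1) / 4.61 = 3.61 / 4.61 ≈ 0.7831

PN ≈ 0.783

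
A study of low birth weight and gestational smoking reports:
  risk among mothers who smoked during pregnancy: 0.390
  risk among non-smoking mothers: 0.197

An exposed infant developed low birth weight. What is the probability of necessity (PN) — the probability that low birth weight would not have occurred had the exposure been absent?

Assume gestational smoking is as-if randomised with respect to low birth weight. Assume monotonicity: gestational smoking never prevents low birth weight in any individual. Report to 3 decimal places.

PN ≈ 0.495

Let p₁ = 0.39, p₀ = 0.197.
Under exogeneity and monotonicity, PN = (p₁ − p₀) / p₁.
PN = (0.39 − 0.197) / 0.39 = 0.193 / 0.39 ≈ 0.4949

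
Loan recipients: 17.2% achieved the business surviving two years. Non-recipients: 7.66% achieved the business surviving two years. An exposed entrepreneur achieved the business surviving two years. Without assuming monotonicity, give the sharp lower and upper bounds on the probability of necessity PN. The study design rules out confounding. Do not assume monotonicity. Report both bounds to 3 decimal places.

0.555 ≤ PN ≤ 1.000

p₁ = 0.172, p₀ = 0.0766.
Under exogeneity alone the bounds on PN are max{0,(p₁−p₀)/p₁} ≤ PN ≤ min{1,(1−p₀)/p₁}.
  lower = (p₁ − p₀)/p₁ = 0.0954 / 0.172 ≈ 0.5547
  upper = min{1, (1 − p₀)/p₁} = 0.9234 / 0.172 ≈ 5.3686 → capped at 1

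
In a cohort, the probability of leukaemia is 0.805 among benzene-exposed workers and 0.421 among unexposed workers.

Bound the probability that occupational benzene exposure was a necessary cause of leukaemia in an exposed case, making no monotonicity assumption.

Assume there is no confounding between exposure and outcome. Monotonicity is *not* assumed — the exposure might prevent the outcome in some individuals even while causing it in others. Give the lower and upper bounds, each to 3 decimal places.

Let p₁ = 0.805, p₀ = 0.421.
Under exogeneity alone the bounds on PN are max{0,(p₁−p₀)/p₁} ≤ PN ≤ min{1,(1−p₀)/p₁}.
  lower = (p₁ − p₀)/p₁ = 0.384 / 0.805 ≈ 0.4770
  upper = min{1, (1 − p₀)/p₁} = 0.579 / 0.805 ≈ 0.7193

0.477 ≤ PN ≤ 0.719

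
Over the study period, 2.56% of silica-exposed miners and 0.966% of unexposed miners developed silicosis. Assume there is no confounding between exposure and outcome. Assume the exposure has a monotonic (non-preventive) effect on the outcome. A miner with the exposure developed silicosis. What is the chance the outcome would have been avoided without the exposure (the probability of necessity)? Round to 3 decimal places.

p₁ = 0.0256, p₀ = 0.00966.
Under exogeneity and monotonicity, PN = (p₁ − p₀) / p₁.
PN = (0.0256 − 0.00966) / 0.0256 = 0.01594 / 0.0256 ≈ 0.6227

PN ≈ 0.623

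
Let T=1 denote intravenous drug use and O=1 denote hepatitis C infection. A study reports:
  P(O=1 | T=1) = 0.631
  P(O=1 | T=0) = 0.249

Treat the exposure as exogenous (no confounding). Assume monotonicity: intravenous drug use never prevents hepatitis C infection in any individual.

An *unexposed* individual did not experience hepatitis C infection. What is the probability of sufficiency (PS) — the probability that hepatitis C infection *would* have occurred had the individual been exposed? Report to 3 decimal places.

PS ≈ 0.509

Let p₁ = 0.631, p₀ = 0.249.
Under exogeneity and monotonicity, PS = (p₁ − p₀) / (1 − p₀).
PS = (0.631 − 0.249) / (1 − 0.249) = 0.382 / 0.751 ≈ 0.5087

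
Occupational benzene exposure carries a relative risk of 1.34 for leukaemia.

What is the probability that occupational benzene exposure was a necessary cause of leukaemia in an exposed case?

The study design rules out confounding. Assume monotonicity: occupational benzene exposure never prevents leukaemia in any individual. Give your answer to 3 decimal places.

Under exogeneity and monotonicity, PN = (RR − 1) / RR = 1 − 1/RR.
PN = (1.34 − 1) / 1.34 = 0.34 / 1.34 ≈ 0.2537

PN ≈ 0.254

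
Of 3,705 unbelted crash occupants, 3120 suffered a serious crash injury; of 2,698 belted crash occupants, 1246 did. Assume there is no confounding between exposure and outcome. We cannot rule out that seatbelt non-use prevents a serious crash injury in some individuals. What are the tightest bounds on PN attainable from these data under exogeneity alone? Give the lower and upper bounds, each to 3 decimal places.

p₁ = P(outcome | exposed) = 3120/3705 = 0.84211
p₀ = P(outcome | unexposed) = 1246/2698 = 0.46182
Under exogeneity alone the bounds on PN are max{0,(p₁−p₀)/p₁} ≤ PN ≤ min{1,(1−p₀)/p₁}.
  lower = (p₁ − p₀)/p₁ = 0.38028 / 0.84211 ≈ 0.4516
  upper = min{1, (1 − p₀)/p₁} = 0.53818 / 0.84211 ≈ 0.6391

0.452 ≤ PN ≤ 0.639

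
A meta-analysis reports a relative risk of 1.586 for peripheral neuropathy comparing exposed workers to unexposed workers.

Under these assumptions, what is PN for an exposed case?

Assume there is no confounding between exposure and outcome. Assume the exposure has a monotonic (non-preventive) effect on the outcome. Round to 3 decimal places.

PN ≈ 0.369

Under exogeneity and monotonicity, PN = (RR − 1) / RR = 1 − 1/RR.
PN = (1.586 − 1) / 1.586 = 0.586 / 1.586 ≈ 0.3695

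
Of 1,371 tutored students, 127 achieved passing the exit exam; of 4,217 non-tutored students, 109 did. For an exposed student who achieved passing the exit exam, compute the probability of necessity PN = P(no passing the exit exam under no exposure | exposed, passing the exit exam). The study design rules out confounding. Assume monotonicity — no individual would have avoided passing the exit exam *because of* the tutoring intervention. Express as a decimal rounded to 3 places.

PN ≈ 0.721

p₁ = P(outcome | exposed) = 127/1371 = 0.092633
p₀ = P(outcome | unexposed) = 109/4217 = 0.025848
Under exogeneity and monotonicity, PN = (p₁ − p₀) / p₁.
PN = (0.092633 − 0.025848) / 0.092633 = 0.066785 / 0.092633 ≈ 0.7210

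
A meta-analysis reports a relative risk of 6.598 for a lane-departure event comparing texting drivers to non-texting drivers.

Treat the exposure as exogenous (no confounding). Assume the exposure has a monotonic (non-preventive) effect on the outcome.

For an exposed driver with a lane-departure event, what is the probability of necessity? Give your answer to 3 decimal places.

PN ≈ 0.848

Under exogeneity and monotonicity, PN = (RR − 1) / RR = 1 − 1/RR.
PN = (6.598 − 1) / 6.598 = 5.598 / 6.598 ≈ 0.8484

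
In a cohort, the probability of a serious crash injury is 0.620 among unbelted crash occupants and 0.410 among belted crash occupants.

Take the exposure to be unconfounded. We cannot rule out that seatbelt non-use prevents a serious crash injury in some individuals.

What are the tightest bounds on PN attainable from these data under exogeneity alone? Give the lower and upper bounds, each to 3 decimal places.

Let p₁ = 0.62, p₀ = 0.41.
Under exogeneity alone the bounds on PN are max{0,(p₁−p₀)/p₁} ≤ PN ≤ min{1,(1−p₀)/p₁}.
  lower = (p₁ − p₀)/p₁ = 0.21 / 0.62 ≈ 0.3387
  upper = min{1, (1 − p₀)/p₁} = 0.59 / 0.62 ≈ 0.9516

0.339 ≤ PN ≤ 0.952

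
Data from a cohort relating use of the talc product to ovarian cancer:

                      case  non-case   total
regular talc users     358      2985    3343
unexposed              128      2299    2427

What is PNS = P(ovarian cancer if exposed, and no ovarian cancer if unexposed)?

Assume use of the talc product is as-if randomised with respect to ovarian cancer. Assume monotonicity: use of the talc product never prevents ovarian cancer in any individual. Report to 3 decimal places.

p₁ = P(outcome | exposed) = 358/3343 = 0.10709
p₀ = P(outcome | unexposed) = 128/2427 = 0.05274
Under exogeneity and monotonicity, PNS = p₁ − p₀.
PNS = 0.10709 − 0.05274 = 0.054349

PNS ≈ 0.054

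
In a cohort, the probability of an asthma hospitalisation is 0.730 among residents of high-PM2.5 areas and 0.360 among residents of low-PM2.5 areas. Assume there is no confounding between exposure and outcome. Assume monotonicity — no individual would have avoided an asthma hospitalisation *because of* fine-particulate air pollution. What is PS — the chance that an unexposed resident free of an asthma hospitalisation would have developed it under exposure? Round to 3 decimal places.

PS ≈ 0.578

Let p₁ = 0.73, p₀ = 0.36.
Under exogeneity and monotonicity, PS = (p₁ − p₀) / (1 − p₀).
PS = (0.73 − 0.36) / (1 − 0.36) = 0.37 / 0.64 ≈ 0.5781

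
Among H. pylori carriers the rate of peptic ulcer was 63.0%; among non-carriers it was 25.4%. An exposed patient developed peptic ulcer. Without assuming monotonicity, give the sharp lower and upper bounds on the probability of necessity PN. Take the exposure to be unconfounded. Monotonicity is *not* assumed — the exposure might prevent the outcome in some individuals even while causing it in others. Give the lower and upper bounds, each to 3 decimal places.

p₁ = 0.63, p₀ = 0.254.
Under exogeneity alone the bounds on PN are max{0,(p₁−p₀)/p₁} ≤ PN ≤ min{1,(1−p₀)/p₁}.
  lower = (p₁ − p₀)/p₁ = 0.376 / 0.63 ≈ 0.5968
  upper = min{1, (1 − p₀)/p₁} = 0.746 / 0.63 ≈ 1.1841 → capped at 1

0.597 ≤ PN ≤ 1.000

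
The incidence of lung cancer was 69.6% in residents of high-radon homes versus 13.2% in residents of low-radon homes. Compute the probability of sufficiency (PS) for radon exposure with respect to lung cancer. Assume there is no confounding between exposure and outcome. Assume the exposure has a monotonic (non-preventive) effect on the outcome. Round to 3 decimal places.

PS ≈ 0.650

p₁ = 0.696, p₀ = 0.132.
Under exogeneity and monotonicity, PS = (p₁ − p₀) / (1 − p₀).
PS = (0.696 − 0.132) / (1 − 0.132) = 0.564 / 0.868 ≈ 0.6498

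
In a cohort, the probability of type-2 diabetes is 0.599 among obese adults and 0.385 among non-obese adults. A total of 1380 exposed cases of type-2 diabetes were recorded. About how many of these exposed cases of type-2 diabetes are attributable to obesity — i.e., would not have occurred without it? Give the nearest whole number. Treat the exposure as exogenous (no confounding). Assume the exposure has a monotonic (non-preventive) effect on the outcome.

Let p₁ = 0.599, p₀ = 0.385.
PN = (p₁ − p₀)/p₁ = (0.599 − 0.385) / 0.599 ≈ 0.35726.
Attributable cases ≈ PN × (exposed cases) = 0.35726 × 1380 ≈ 493.02.

about 493 cases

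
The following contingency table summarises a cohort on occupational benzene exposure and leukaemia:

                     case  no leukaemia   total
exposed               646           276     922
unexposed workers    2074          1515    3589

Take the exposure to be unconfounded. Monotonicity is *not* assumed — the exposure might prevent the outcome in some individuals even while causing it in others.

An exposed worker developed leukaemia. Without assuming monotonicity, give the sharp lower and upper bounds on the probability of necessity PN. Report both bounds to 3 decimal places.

0.175 ≤ PN ≤ 0.602

p₁ = P(outcome | exposed) = 646/922 = 0.70065
p₀ = P(outcome | unexposed) = 2074/3589 = 0.57788
Under exogeneity alone the bounds on PN are max{0,(p₁−p₀)/p₁} ≤ PN ≤ min{1,(1−p₀)/p₁}.
  lower = (p₁ − p₀)/p₁ = 0.12277 / 0.70065 ≈ 0.1752
  upper = min{1, (1 − p₀)/p₁} = 0.42212 / 0.70065 ≈ 0.6025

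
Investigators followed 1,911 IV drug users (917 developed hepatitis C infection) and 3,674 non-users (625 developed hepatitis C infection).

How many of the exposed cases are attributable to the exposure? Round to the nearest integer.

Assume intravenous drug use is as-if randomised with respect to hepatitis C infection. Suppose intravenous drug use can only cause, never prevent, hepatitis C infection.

about 592 cases

p₁ = P(outcome | exposed) = 917/1911 = 0.47985
p₀ = P(outcome | unexposed) = 625/3674 = 0.17011
PN = (p₁ − p₀)/p₁ = (0.47985 − 0.17011) / 0.47985 ≈ 0.64549.
Attributable cases ≈ PN × (exposed cases) = 0.64549 × 917 ≈ 591.91.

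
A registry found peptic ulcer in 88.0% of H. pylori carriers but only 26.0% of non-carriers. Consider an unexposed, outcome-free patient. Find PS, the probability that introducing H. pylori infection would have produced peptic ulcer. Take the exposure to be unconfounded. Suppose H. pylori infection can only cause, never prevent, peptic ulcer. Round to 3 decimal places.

p₁ = 0.88, p₀ = 0.26.
Under exogeneity and monotonicity, PS = (p₁ − p₀) / (1 − p₀).
PS = (0.88 − 0.26) / (1 − 0.26) = 0.62 / 0.74 ≈ 0.8378

PS ≈ 0.838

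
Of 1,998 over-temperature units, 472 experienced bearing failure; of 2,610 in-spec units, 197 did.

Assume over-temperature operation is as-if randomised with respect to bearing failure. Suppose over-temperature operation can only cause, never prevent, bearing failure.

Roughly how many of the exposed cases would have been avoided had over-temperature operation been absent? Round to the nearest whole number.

about 321 cases

p₁ = P(outcome | exposed) = 472/1998 = 0.23624
p₀ = P(outcome | unexposed) = 197/2610 = 0.075479
PN = (p₁ − p₀)/p₁ = (0.23624 − 0.075479) / 0.23624 ≈ 0.68049.
Attributable cases ≈ PN × (exposed cases) = 0.68049 × 472 ≈ 321.19.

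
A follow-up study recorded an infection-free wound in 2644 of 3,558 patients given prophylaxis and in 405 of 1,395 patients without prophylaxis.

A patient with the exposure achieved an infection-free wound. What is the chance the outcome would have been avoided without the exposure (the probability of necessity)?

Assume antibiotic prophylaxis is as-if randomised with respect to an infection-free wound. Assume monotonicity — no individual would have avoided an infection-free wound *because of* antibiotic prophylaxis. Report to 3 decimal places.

p₁ = P(outcome | exposed) = 2644/3558 = 0.74311
p₀ = P(outcome | unexposed) = 405/1395 = 0.29032
Under exogeneity and monotonicity, PN = (p₁ − p₀) / p₁.
PN = (0.74311 − 0.29032) / 0.74311 = 0.45279 / 0.74311 ≈ 0.6093

PN ≈ 0.609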